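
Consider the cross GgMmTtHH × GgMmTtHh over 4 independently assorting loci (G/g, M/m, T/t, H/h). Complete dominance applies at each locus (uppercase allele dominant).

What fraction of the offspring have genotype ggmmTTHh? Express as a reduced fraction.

P(ggmmTTHh) = 1/128

GgMmTtHH gametes: GMTH×2, GMtH×2, GmTH×2, GmtH×2, gMTH×2, gMtH×2, gmTH×2, gmtH×2
GgMmTtHh gametes: GMTH×1, GMTh×1, GMtH×1, GMth×1, GmTH×1, GmTh×1, GmtH×1, Gmth×1, gMTH×1, gMTh×1, gMtH×1, gMth×1, gmTH×1, gmTh×1, gmtH×1, gmth×1
GgMmTtHH×GgMmTtHh grid (16·16=256): GGMMTTHH=2 GGMMTTHh=2 GGMMTtHH=4 GGMMTtHh=4 GGMMttHH=2 GGMMttHh=2 GGMmTTHH=4 GGMmTTHh=4 GGMmTtHH=8 GGMmTtHh=8 GGMmttHH=4 GGMmttHh=4 GGmmTTHH=2 GGmmTTHh=2 GGmmTtHH=4 GGmmTtHh=4 GGmmttHH=2 GGmmttHh=2 GgMMTTHH=4 GgMMTTHh=4 GgMMTtHH=8 GgMMTtHh=8 GgMMttHH=4 GgMMttHh=4 GgMmTTHH=8 GgMmTTHh=8 GgMmTtHH=16 GgMmTtHh=16 GgMmttHH=8 GgMmttHh=8 GgmmTTHH=4 GgmmTTHh=4 GgmmTtHH=8 GgmmTtHh=8 GgmmttHH=4 GgmmttHh=4 ggMMTTHH=2 ggMMTTHh=2 ggMMTtHH=4 ggMMTtHh=4 ggMMttHH=2 ggMMttHh=2 ggMmTTHH=4 ggMmTTHh=4 ggMmTtHH=8 ggMmTtHh=8 ggMmttHH=4 ggMmttHh=4 ggmmTTHH=2 ggmmTTHh=2 ggmmTtHH=4 ggmmTtHh=4 ggmmttHH=2 ggmmttHh=2
ggmmTTHh hits 2/256; gcd=2; 2÷2/256÷2 = 1/128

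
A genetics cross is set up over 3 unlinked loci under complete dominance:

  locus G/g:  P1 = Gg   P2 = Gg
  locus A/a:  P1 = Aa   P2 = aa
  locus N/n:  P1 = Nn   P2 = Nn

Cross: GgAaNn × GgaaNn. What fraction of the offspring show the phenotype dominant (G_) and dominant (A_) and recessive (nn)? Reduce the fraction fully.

GgAaNn gametes: GAN×1, GAn×1, GaN×1, Gan×1, gAN×1, gAn×1, gaN×1, gan×1
GgaaNn gametes: GaN×2, Gan×2, gaN×2, gan×2
GgAaNn×GgaaNn grid (8·8=64): GGAaNN=2 GGAaNn=4 GGAann=2 GGaaNN=2 GGaaNn=4 GGaann=2 GgAaNN=4 GgAaNn=8 GgAann=4 GgaaNN=4 GgaaNn=8 Ggaann=4 ggAaNN=2 ggAaNn=4 ggAann=2 ggaaNN=2 ggaaNn=4 ggaann=2
G_ A_ nn hits 6/64; gcd=2; 6÷2/64÷2 = 3/32

P(G_ A_ nn) = 3/32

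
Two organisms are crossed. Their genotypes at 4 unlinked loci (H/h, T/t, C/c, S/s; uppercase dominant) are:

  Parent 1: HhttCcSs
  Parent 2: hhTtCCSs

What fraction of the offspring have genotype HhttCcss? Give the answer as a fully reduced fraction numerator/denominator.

HhttCcSs gametes: HtCS×2, HtCs×2, HtcS×2, Htcs×2, htCS×2, htCs×2, htcS×2, htcs×2
hhTtCCSs gametes: hTCS×4, hTCs×4, htCS×4, htCs×4
HhttCcSs×hhTtCCSs grid (16·16=256): HhTtCCSS=8 HhTtCCSs=16 HhTtCCss=8 HhTtCcSS=8 HhTtCcSs=16 HhTtCcss=8 HhttCCSS=8 HhttCCSs=16 HhttCCss=8 HhttCcSS=8 HhttCcSs=16 HhttCcss=8 hhTtCCSS=8 hhTtCCSs=16 hhTtCCss=8 hhTtCcSS=8 hhTtCcSs=16 hhTtCcss=8 hhttCCSS=8 hhttCCSs=16 hhttCCss=8 hhttCcSS=8 hhttCcSs=16 hhttCcss=8
HhttCcss hits 8/256; gcd=8; 8÷8/256÷8 = 1/32

P(HhttCcss) = 1/32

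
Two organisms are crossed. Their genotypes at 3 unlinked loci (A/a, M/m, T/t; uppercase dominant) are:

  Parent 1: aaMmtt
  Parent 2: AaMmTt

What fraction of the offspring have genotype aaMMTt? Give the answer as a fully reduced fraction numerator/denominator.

P(aaMMTt) = 1/16

aaMmtt gametes: aMt×4, amt×4
AaMmTt gametes: AMT×1, AMt×1, AmT×1, Amt×1, aMT×1, aMt×1, amT×1, amt×1
aaMmtt×AaMmTt grid (8·8=64): AaMMTt=4 AaMMtt=4 AaMmTt=8 AaMmtt=8 AammTt=4 Aammtt=4 aaMMTt=4 aaMMtt=4 aaMmTt=8 aaMmtt=8 aammTt=4 aammtt=4
aaMMTt hits 4/64; gcd=4; 4÷4/64÷4 = 1/16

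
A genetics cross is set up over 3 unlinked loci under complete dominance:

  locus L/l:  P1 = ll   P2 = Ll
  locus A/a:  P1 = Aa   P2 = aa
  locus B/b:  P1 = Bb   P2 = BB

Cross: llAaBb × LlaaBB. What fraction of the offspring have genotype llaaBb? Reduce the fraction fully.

llAaBb gametes: lAB×2, lAb×2, laB×2, lab×2
LlaaBB gametes: LaB×4, laB×4
llAaBb×LlaaBB grid (8·8=64): LlAaBB=8 LlAaBb=8 LlaaBB=8 LlaaBb=8 llAaBB=8 llAaBb=8 llaaBB=8 llaaBb=8
llaaBb hits 8/64; gcd=8; 8÷8/64÷8 = 1/8

P(llaaBb) = 1/8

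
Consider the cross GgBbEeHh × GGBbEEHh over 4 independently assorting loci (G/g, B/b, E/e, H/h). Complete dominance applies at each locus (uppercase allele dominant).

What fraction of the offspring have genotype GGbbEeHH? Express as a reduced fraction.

P(GGbbEeHH) = 1/64

GgBbEeHh gametes: GBEH×1, GBEh×1, GBeH×1, GBeh×1, GbEH×1, GbEh×1, GbeH×1, Gbeh×1, gBEH×1, gBEh×1, gBeH×1, gBeh×1, gbEH×1, gbEh×1, gbeH×1, gbeh×1
GGBbEEHh gametes: GBEH×4, GBEh×4, GbEH×4, GbEh×4
GgBbEeHh×GGBbEEHh grid (16·16=256): GGBBEEHH=4 GGBBEEHh=8 GGBBEEhh=4 GGBBEeHH=4 GGBBEeHh=8 GGBBEehh=4 GGBbEEHH=8 GGBbEEHh=16 GGBbEEhh=8 GGBbEeHH=8 GGBbEeHh=16 GGBbEehh=8 GGbbEEHH=4 GGbbEEHh=8 GGbbEEhh=4 GGbbEeHH=4 GGbbEeHh=8 GGbbEehh=4 GgBBEEHH=4 GgBBEEHh=8 GgBBEEhh=4 GgBBEeHH=4 GgBBEeHh=8 GgBBEehh=4 GgBbEEHH=8 GgBbEEHh=16 GgBbEEhh=8 GgBbEeHH=8 GgBbEeHh=16 GgBbEehh=8 GgbbEEHH=4 GgbbEEHh=8 GgbbEEhh=4 GgbbEeHH=4 GgbbEeHh=8 GgbbEehh=4
GGbbEeHH hits 4/256; gcd=4; 4÷4/256÷4 = 1/64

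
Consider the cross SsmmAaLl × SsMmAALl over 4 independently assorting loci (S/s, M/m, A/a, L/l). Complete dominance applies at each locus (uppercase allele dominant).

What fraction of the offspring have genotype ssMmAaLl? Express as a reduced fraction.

P(ssMmAaLl) = 1/32

SsmmAaLl gametes: SmAL×2, SmAl×2, SmaL×2, Smal×2, smAL×2, smAl×2, smaL×2, smal×2
SsMmAALl gametes: SMAL×2, SMAl×2, SmAL×2, SmAl×2, sMAL×2, sMAl×2, smAL×2, smAl×2
SsmmAaLl×SsMmAALl grid (16·16=256): SSMmAALL=4 SSMmAALl=8 SSMmAAll=4 SSMmAaLL=4 SSMmAaLl=8 SSMmAall=4 SSmmAALL=4 SSmmAALl=8 SSmmAAll=4 SSmmAaLL=4 SSmmAaLl=8 SSmmAall=4 SsMmAALL=8 SsMmAALl=16 SsMmAAll=8 SsMmAaLL=8 SsMmAaLl=16 SsMmAall=8 SsmmAALL=8 SsmmAALl=16 SsmmAAll=8 SsmmAaLL=8 SsmmAaLl=16 SsmmAall=8 ssMmAALL=4 ssMmAALl=8 ssMmAAll=4 ssMmAaLL=4 ssMmAaLl=8 ssMmAall=4 ssmmAALL=4 ssmmAALl=8 ssmmAAll=4 ssmmAaLL=4 ssmmAaLl=8 ssmmAall=4
ssMmAaLl hits 8/256; gcd=8; 8÷8/256÷8 = 1/32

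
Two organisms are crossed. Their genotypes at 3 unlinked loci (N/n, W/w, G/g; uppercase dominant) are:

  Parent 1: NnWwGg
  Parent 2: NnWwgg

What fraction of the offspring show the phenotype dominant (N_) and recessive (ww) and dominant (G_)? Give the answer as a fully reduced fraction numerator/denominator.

NnWwGg gametes: NWG×1, NWg×1, NwG×1, Nwg×1, nWG×1, nWg×1, nwG×1, nwg×1
NnWwgg gametes: NWg×2, Nwg×2, nWg×2, nwg×2
NnWwGg×NnWwgg grid (8·8=64): NNWWGg=2 NNWWgg=2 NNWwGg=4 NNWwgg=4 NNwwGg=2 NNwwgg=2 NnWWGg=4 NnWWgg=4 NnWwGg=8 NnWwgg=8 NnwwGg=4 Nnwwgg=4 nnWWGg=2 nnWWgg=2 nnWwGg=4 nnWwgg=4 nnwwGg=2 nnwwgg=2
N_ ww G_ hits 6/64; gcd=2; 6÷2/64÷2 = 3/32

P(N_ ww G_) = 3/32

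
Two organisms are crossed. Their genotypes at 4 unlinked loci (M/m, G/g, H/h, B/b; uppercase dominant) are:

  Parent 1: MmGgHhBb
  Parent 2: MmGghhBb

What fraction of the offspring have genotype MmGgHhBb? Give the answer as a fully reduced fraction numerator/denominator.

P(MmGgHhBb) = 1/16

MmGgHhBb gametes: MGHB×1, MGHb×1, MGhB×1, MGhb×1, MgHB×1, MgHb×1, MghB×1, Mghb×1, mGHB×1, mGHb×1, mGhB×1, mGhb×1, mgHB×1, mgHb×1, mghB×1, mghb×1
MmGghhBb gametes: MGhB×2, MGhb×2, MghB×2, Mghb×2, mGhB×2, mGhb×2, mghB×2, mghb×2
MmGgHhBb×MmGghhBb grid (16·16=256): MMGGHhBB=2 MMGGHhBb=4 MMGGHhbb=2 MMGGhhBB=2 MMGGhhBb=4 MMGGhhbb=2 MMGgHhBB=4 MMGgHhBb=8 MMGgHhbb=4 MMGghhBB=4 MMGghhBb=8 MMGghhbb=4 MMggHhBB=2 MMggHhBb=4 MMggHhbb=2 MMgghhBB=2 MMgghhBb=4 MMgghhbb=2 MmGGHhBB=4 MmGGHhBb=8 MmGGHhbb=4 MmGGhhBB=4 MmGGhhBb=8 MmGGhhbb=4 MmGgHhBB=8 MmGgHhBb=16 MmGgHhbb=8 MmGghhBB=8 MmGghhBb=16 MmGghhbb=8 MmggHhBB=4 MmggHhBb=8 MmggHhbb=4 MmgghhBB=4 MmgghhBb=8 Mmgghhbb=4 mmGGHhBB=2 mmGGHhBb=4 mmGGHhbb=2 mmGGhhBB=2 mmGGhhBb=4 mmGGhhbb=2 mmGgHhBB=4 mmGgHhBb=8 mmGgHhbb=4 mmGghhBB=4 mmGghhBb=8 mmGghhbb=4 mmggHhBB=2 mmggHhBb=4 mmggHhbb=2 mmgghhBB=2 mmgghhBb=4 mmgghhbb=2
MmGgHhBb hits 16/256; gcd=16; 16÷16/256÷16 = 1/16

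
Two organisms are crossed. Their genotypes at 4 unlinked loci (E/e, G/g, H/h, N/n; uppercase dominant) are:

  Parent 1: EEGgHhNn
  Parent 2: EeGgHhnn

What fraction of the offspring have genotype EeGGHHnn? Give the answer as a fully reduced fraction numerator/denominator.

P(EeGGHHnn) = 1/64

EEGgHhNn gametes: EGHN×2, EGHn×2, EGhN×2, EGhn×2, EgHN×2, EgHn×2, EghN×2, Eghn×2
EeGgHhnn gametes: EGHn×2, EGhn×2, EgHn×2, Eghn×2, eGHn×2, eGhn×2, egHn×2, eghn×2
EEGgHhNn×EeGgHhnn grid (16·16=256): EEGGHHNn=4 EEGGHHnn=4 EEGGHhNn=8 EEGGHhnn=8 EEGGhhNn=4 EEGGhhnn=4 EEGgHHNn=8 EEGgHHnn=8 EEGgHhNn=16 EEGgHhnn=16 EEGghhNn=8 EEGghhnn=8 EEggHHNn=4 EEggHHnn=4 EEggHhNn=8 EEggHhnn=8 EEgghhNn=4 EEgghhnn=4 EeGGHHNn=4 EeGGHHnn=4 EeGGHhNn=8 EeGGHhnn=8 EeGGhhNn=4 EeGGhhnn=4 EeGgHHNn=8 EeGgHHnn=8 EeGgHhNn=16 EeGgHhnn=16 EeGghhNn=8 EeGghhnn=8 EeggHHNn=4 EeggHHnn=4 EeggHhNn=8 EeggHhnn=8 EegghhNn=4 Eegghhnn=4
EeGGHHnn hits 4/256; gcd=4; 4÷4/256÷4 = 1/64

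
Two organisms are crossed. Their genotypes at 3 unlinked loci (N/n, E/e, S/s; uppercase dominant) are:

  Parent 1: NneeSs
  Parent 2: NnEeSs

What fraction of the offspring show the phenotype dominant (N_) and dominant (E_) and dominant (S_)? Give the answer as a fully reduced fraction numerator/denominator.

P(N_ E_ S_) = 9/32

NneeSs gametes: NeS×2, Nes×2, neS×2, nes×2
NnEeSs gametes: NES×1, NEs×1, NeS×1, Nes×1, nES×1, nEs×1, neS×1, nes×1
NneeSs×NnEeSs grid (8·8=64): NNEeSS=2 NNEeSs=4 NNEess=2 NNeeSS=2 NNeeSs=4 NNeess=2 NnEeSS=4 NnEeSs=8 NnEess=4 NneeSS=4 NneeSs=8 Nneess=4 nnEeSS=2 nnEeSs=4 nnEess=2 nneeSS=2 nneeSs=4 nneess=2
N_ E_ S_ hits 18/64; gcd=2; 18÷2/64÷2 = 9/32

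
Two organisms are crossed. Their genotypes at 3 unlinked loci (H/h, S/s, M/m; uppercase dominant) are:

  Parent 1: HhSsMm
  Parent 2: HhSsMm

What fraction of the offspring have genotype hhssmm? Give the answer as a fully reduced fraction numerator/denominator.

HhSsMm gametes: HSM×1, HSm×1, HsM×1, Hsm×1, hSM×1, hSm×1, hsM×1, hsm×1
HhSsMm gametes: HSM×1, HSm×1, HsM×1, Hsm×1, hSM×1, hSm×1, hsM×1, hsm×1
HhSsMm×HhSsMm grid (8·8=64): HHSSMM=1 HHSSMm=2 HHSSmm=1 HHSsMM=2 HHSsMm=4 HHSsmm=2 HHssMM=1 HHssMm=2 HHssmm=1 HhSSMM=2 HhSSMm=4 HhSSmm=2 HhSsMM=4 HhSsMm=8 HhSsmm=4 HhssMM=2 HhssMm=4 Hhssmm=2 hhSSMM=1 hhSSMm=2 hhSSmm=1 hhSsMM=2 hhSsMm=4 hhSsmm=2 hhssMM=1 hhssMm=2 hhssmm=1
hhssmm hits 1/64; gcd=1; 1÷1/64÷1 = 1/64

P(hhssmm) = 1/64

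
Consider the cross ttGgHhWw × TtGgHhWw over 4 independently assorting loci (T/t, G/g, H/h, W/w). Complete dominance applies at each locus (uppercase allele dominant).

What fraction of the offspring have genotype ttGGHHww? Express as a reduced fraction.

P(ttGGHHww) = 1/128

ttGgHhWw gametes: tGHW×2, tGHw×2, tGhW×2, tGhw×2, tgHW×2, tgHw×2, tghW×2, tghw×2
TtGgHhWw gametes: TGHW×1, TGHw×1, TGhW×1, TGhw×1, TgHW×1, TgHw×1, TghW×1, Tghw×1, tGHW×1, tGHw×1, tGhW×1, tGhw×1, tgHW×1, tgHw×1, tghW×1, tghw×1
ttGgHhWw×TtGgHhWw grid (16·16=256): TtGGHHWW=2 TtGGHHWw=4 TtGGHHww=2 TtGGHhWW=4 TtGGHhWw=8 TtGGHhww=4 TtGGhhWW=2 TtGGhhWw=4 TtGGhhww=2 TtGgHHWW=4 TtGgHHWw=8 TtGgHHww=4 TtGgHhWW=8 TtGgHhWw=16 TtGgHhww=8 TtGghhWW=4 TtGghhWw=8 TtGghhww=4 TtggHHWW=2 TtggHHWw=4 TtggHHww=2 TtggHhWW=4 TtggHhWw=8 TtggHhww=4 TtgghhWW=2 TtgghhWw=4 Ttgghhww=2 ttGGHHWW=2 ttGGHHWw=4 ttGGHHww=2 ttGGHhWW=4 ttGGHhWw=8 ttGGHhww=4 ttGGhhWW=2 ttGGhhWw=4 ttGGhhww=2 ttGgHHWW=4 ttGgHHWw=8 ttGgHHww=4 ttGgHhWW=8 ttGgHhWw=16 ttGgHhww=8 ttGghhWW=4 ttGghhWw=8 ttGghhww=4 ttggHHWW=2 ttggHHWw=4 ttggHHww=2 ttggHhWW=4 ttggHhWw=8 ttggHhww=4 ttgghhWW=2 ttgghhWw=4 ttgghhww=2
ttGGHHww hits 2/256; gcd=2; 2÷2/256÷2 = 1/128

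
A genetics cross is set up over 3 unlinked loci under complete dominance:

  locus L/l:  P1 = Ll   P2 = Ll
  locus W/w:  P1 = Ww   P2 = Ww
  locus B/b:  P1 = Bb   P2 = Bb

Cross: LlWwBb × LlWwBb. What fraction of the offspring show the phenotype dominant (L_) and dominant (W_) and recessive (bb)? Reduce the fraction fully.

LlWwBb gametes: LWB×1, LWb×1, LwB×1, Lwb×1, lWB×1, lWb×1, lwB×1, lwb×1
LlWwBb gametes: LWB×1, LWb×1, LwB×1, Lwb×1, lWB×1, lWb×1, lwB×1, lwb×1
LlWwBb×LlWwBb grid (8·8=64): LLWWBB=1 LLWWBb=2 LLWWbb=1 LLWwBB=2 LLWwBb=4 LLWwbb=2 LLwwBB=1 LLwwBb=2 LLwwbb=1 LlWWBB=2 LlWWBb=4 LlWWbb=2 LlWwBB=4 LlWwBb=8 LlWwbb=4 LlwwBB=2 LlwwBb=4 Llwwbb=2 llWWBB=1 llWWBb=2 llWWbb=1 llWwBB=2 llWwBb=4 llWwbb=2 llwwBB=1 llwwBb=2 llwwbb=1
L_ W_ bb hits 9/64; gcd=1; 9÷1/64÷1 = 9/64

P(L_ W_ bb) = 9/64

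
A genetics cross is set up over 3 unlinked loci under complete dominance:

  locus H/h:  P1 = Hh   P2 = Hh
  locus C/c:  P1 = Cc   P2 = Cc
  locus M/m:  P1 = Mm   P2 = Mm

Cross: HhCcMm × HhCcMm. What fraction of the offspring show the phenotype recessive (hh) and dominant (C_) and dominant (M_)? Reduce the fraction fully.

HhCcMm gametes: HCM×1, HCm×1, HcM×1, Hcm×1, hCM×1, hCm×1, hcM×1, hcm×1
HhCcMm gametes: HCM×1, HCm×1, HcM×1, Hcm×1, hCM×1, hCm×1, hcM×1, hcm×1
HhCcMm×HhCcMm grid (8·8=64): HHCCMM=1 HHCCMm=2 HHCCmm=1 HHCcMM=2 HHCcMm=4 HHCcmm=2 HHccMM=1 HHccMm=2 HHccmm=1 HhCCMM=2 HhCCMm=4 HhCCmm=2 HhCcMM=4 HhCcMm=8 HhCcmm=4 HhccMM=2 HhccMm=4 Hhccmm=2 hhCCMM=1 hhCCMm=2 hhCCmm=1 hhCcMM=2 hhCcMm=4 hhCcmm=2 hhccMM=1 hhccMm=2 hhccmm=1
hh C_ M_ hits 9/64; gcd=1; 9÷1/64÷1 = 9/64

P(hh C_ M_) = 9/64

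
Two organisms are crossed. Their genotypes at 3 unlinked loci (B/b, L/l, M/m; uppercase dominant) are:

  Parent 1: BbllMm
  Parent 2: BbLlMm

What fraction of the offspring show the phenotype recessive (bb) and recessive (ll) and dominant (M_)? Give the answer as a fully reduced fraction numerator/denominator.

P(bb ll M_) = 3/32

BbllMm gametes: BlM×2, Blm×2, blM×2, blm×2
BbLlMm gametes: BLM×1, BLm×1, BlM×1, Blm×1, bLM×1, bLm×1, blM×1, blm×1
BbllMm×BbLlMm grid (8·8=64): BBLlMM=2 BBLlMm=4 BBLlmm=2 BBllMM=2 BBllMm=4 BBllmm=2 BbLlMM=4 BbLlMm=8 BbLlmm=4 BbllMM=4 BbllMm=8 Bbllmm=4 bbLlMM=2 bbLlMm=4 bbLlmm=2 bbllMM=2 bbllMm=4 bbllmm=2
bb ll M_ hits 6/64; gcd=2; 6÷2/64÷2 = 3/32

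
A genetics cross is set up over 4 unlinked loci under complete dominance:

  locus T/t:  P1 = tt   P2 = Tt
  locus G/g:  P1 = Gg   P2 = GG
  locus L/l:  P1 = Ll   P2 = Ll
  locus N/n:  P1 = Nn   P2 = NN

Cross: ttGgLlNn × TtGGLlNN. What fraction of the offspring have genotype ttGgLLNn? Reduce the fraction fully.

ttGgLlNn gametes: tGLN×2, tGLn×2, tGlN×2, tGln×2, tgLN×2, tgLn×2, tglN×2, tgln×2
TtGGLlNN gametes: TGLN×4, TGlN×4, tGLN×4, tGlN×4
ttGgLlNn×TtGGLlNN grid (16·16=256): TtGGLLNN=8 TtGGLLNn=8 TtGGLlNN=16 TtGGLlNn=16 TtGGllNN=8 TtGGllNn=8 TtGgLLNN=8 TtGgLLNn=8 TtGgLlNN=16 TtGgLlNn=16 TtGgllNN=8 TtGgllNn=8 ttGGLLNN=8 ttGGLLNn=8 ttGGLlNN=16 ttGGLlNn=16 ttGGllNN=8 ttGGllNn=8 ttGgLLNN=8 ttGgLLNn=8 ttGgLlNN=16 ttGgLlNn=16 ttGgllNN=8 ttGgllNn=8
ttGgLLNn hits 8/256; gcd=8; 8÷8/256÷8 = 1/32

P(ttGgLLNn) = 1/32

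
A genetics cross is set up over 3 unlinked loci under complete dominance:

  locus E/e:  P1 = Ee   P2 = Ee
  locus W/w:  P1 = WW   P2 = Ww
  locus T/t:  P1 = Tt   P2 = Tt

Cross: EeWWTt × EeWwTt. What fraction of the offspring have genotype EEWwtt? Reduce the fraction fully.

EeWWTt gametes: EWT×2, EWt×2, eWT×2, eWt×2
EeWwTt gametes: EWT×1, EWt×1, EwT×1, Ewt×1, eWT×1, eWt×1, ewT×1, ewt×1
EeWWTt×EeWwTt grid (8·8=64): EEWWTT=2 EEWWTt=4 EEWWtt=2 EEWwTT=2 EEWwTt=4 EEWwtt=2 EeWWTT=4 EeWWTt=8 EeWWtt=4 EeWwTT=4 EeWwTt=8 EeWwtt=4 eeWWTT=2 eeWWTt=4 eeWWtt=2 eeWwTT=2 eeWwTt=4 eeWwtt=2
EEWwtt hits 2/64; gcd=2; 2÷2/64÷2 = 1/32

P(EEWwtt) = 1/32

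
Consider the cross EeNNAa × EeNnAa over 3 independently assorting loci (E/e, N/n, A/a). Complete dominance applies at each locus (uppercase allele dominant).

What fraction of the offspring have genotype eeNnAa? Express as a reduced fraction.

EeNNAa gametes: ENA×2, ENa×2, eNA×2, eNa×2
EeNnAa gametes: ENA×1, ENa×1, EnA×1, Ena×1, eNA×1, eNa×1, enA×1, ena×1
EeNNAa×EeNnAa grid (8·8=64): EENNAA=2 EENNAa=4 EENNaa=2 EENnAA=2 EENnAa=4 EENnaa=2 EeNNAA=4 EeNNAa=8 EeNNaa=4 EeNnAA=4 EeNnAa=8 EeNnaa=4 eeNNAA=2 eeNNAa=4 eeNNaa=2 eeNnAA=2 eeNnAa=4 eeNnaa=2
eeNnAa hits 4/64; gcd=4; 4÷4/64÷4 = 1/16

P(eeNnAa) = 1/16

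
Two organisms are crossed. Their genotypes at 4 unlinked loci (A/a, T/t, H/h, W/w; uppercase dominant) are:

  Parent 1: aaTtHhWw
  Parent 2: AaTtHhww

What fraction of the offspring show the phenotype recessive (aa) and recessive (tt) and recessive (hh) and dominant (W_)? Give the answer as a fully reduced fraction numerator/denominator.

aaTtHhWw gametes: aTHW×2, aTHw×2, aThW×2, aThw×2, atHW×2, atHw×2, athW×2, athw×2
AaTtHhww gametes: ATHw×2, AThw×2, AtHw×2, Athw×2, aTHw×2, aThw×2, atHw×2, athw×2
aaTtHhWw×AaTtHhww grid (16·16=256): AaTTHHWw=4 AaTTHHww=4 AaTTHhWw=8 AaTTHhww=8 AaTThhWw=4 AaTThhww=4 AaTtHHWw=8 AaTtHHww=8 AaTtHhWw=16 AaTtHhww=16 AaTthhWw=8 AaTthhww=8 AattHHWw=4 AattHHww=4 AattHhWw=8 AattHhww=8 AatthhWw=4 Aatthhww=4 aaTTHHWw=4 aaTTHHww=4 aaTTHhWw=8 aaTTHhww=8 aaTThhWw=4 aaTThhww=4 aaTtHHWw=8 aaTtHHww=8 aaTtHhWw=16 aaTtHhww=16 aaTthhWw=8 aaTthhww=8 aattHHWw=4 aattHHww=4 aattHhWw=8 aattHhww=8 aatthhWw=4 aatthhww=4
aa tt hh W_ hits 4/256; gcd=4; 4÷4/256÷4 = 1/64

P(aa tt hh W_) = 1/64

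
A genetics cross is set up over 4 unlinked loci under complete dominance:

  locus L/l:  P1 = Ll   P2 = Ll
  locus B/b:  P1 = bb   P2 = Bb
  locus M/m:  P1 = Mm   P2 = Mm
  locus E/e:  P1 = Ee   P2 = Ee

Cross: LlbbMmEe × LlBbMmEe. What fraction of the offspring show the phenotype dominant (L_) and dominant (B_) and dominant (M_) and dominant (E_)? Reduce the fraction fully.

P(L_ B_ M_ E_) = 27/128

LlbbMmEe gametes: LbME×2, LbMe×2, LbmE×2, Lbme×2, lbME×2, lbMe×2, lbmE×2, lbme×2
LlBbMmEe gametes: LBME×1, LBMe×1, LBmE×1, LBme×1, LbME×1, LbMe×1, LbmE×1, Lbme×1, lBME×1, lBMe×1, lBmE×1, lBme×1, lbME×1, lbMe×1, lbmE×1, lbme×1
LlbbMmEe×LlBbMmEe grid (16·16=256): LLBbMMEE=2 LLBbMMEe=4 LLBbMMee=2 LLBbMmEE=4 LLBbMmEe=8 LLBbMmee=4 LLBbmmEE=2 LLBbmmEe=4 LLBbmmee=2 LLbbMMEE=2 LLbbMMEe=4 LLbbMMee=2 LLbbMmEE=4 LLbbMmEe=8 LLbbMmee=4 LLbbmmEE=2 LLbbmmEe=4 LLbbmmee=2 LlBbMMEE=4 LlBbMMEe=8 LlBbMMee=4 LlBbMmEE=8 LlBbMmEe=16 LlBbMmee=8 LlBbmmEE=4 LlBbmmEe=8 LlBbmmee=4 LlbbMMEE=4 LlbbMMEe=8 LlbbMMee=4 LlbbMmEE=8 LlbbMmEe=16 LlbbMmee=8 LlbbmmEE=4 LlbbmmEe=8 Llbbmmee=4 llBbMMEE=2 llBbMMEe=4 llBbMMee=2 llBbMmEE=4 llBbMmEe=8 llBbMmee=4 llBbmmEE=2 llBbmmEe=4 llBbmmee=2 llbbMMEE=2 llbbMMEe=4 llbbMMee=2 llbbMmEE=4 llbbMmEe=8 llbbMmee=4 llbbmmEE=2 llbbmmEe=4 llbbmmee=2
L_ B_ M_ E_ hits 54/256; gcd=2; 54÷2/256÷2 = 27/128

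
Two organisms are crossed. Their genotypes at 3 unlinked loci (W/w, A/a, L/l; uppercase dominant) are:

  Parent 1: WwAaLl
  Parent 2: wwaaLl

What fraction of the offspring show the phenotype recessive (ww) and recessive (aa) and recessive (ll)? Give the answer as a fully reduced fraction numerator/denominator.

P(ww aa ll) = 1/16

WwAaLl gametes: WAL×1, WAl×1, WaL×1, Wal×1, wAL×1, wAl×1, waL×1, wal×1
wwaaLl gametes: waL×4, wal×4
WwAaLl×wwaaLl grid (8·8=64): WwAaLL=4 WwAaLl=8 WwAall=4 WwaaLL=4 WwaaLl=8 Wwaall=4 wwAaLL=4 wwAaLl=8 wwAall=4 wwaaLL=4 wwaaLl=8 wwaall=4
ww aa ll hits 4/64; gcd=4; 4÷4/64÷4 = 1/16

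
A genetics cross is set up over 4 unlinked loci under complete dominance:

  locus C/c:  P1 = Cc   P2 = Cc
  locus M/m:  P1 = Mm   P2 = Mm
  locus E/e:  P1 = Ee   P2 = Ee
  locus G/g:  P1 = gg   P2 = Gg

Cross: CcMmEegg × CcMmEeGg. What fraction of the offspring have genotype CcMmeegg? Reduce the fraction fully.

P(CcMmeegg) = 1/32

CcMmEegg gametes: CMEg×2, CMeg×2, CmEg×2, Cmeg×2, cMEg×2, cMeg×2, cmEg×2, cmeg×2
CcMmEeGg gametes: CMEG×1, CMEg×1, CMeG×1, CMeg×1, CmEG×1, CmEg×1, CmeG×1, Cmeg×1, cMEG×1, cMEg×1, cMeG×1, cMeg×1, cmEG×1, cmEg×1, cmeG×1, cmeg×1
CcMmEegg×CcMmEeGg grid (16·16=256): CCMMEEGg=2 CCMMEEgg=2 CCMMEeGg=4 CCMMEegg=4 CCMMeeGg=2 CCMMeegg=2 CCMmEEGg=4 CCMmEEgg=4 CCMmEeGg=8 CCMmEegg=8 CCMmeeGg=4 CCMmeegg=4 CCmmEEGg=2 CCmmEEgg=2 CCmmEeGg=4 CCmmEegg=4 CCmmeeGg=2 CCmmeegg=2 CcMMEEGg=4 CcMMEEgg=4 CcMMEeGg=8 CcMMEegg=8 CcMMeeGg=4 CcMMeegg=4 CcMmEEGg=8 CcMmEEgg=8 CcMmEeGg=16 CcMmEegg=16 CcMmeeGg=8 CcMmeegg=8 CcmmEEGg=4 CcmmEEgg=4 CcmmEeGg=8 CcmmEegg=8 CcmmeeGg=4 Ccmmeegg=4 ccMMEEGg=2 ccMMEEgg=2 ccMMEeGg=4 ccMMEegg=4 ccMMeeGg=2 ccMMeegg=2 ccMmEEGg=4 ccMmEEgg=4 ccMmEeGg=8 ccMmEegg=8 ccMmeeGg=4 ccMmeegg=4 ccmmEEGg=2 ccmmEEgg=2 ccmmEeGg=4 ccmmEegg=4 ccmmeeGg=2 ccmmeegg=2
CcMmeegg hits 8/256; gcd=8; 8÷8/256÷8 = 1/32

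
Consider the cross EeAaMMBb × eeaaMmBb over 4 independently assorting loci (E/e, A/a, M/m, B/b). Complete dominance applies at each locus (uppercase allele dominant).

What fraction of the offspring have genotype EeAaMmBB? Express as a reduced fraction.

P(EeAaMmBB) = 1/32

EeAaMMBb gametes: EAMB×2, EAMb×2, EaMB×2, EaMb×2, eAMB×2, eAMb×2, eaMB×2, eaMb×2
eeaaMmBb gametes: eaMB×4, eaMb×4, eamB×4, eamb×4
EeAaMMBb×eeaaMmBb grid (16·16=256): EeAaMMBB=8 EeAaMMBb=16 EeAaMMbb=8 EeAaMmBB=8 EeAaMmBb=16 EeAaMmbb=8 EeaaMMBB=8 EeaaMMBb=16 EeaaMMbb=8 EeaaMmBB=8 EeaaMmBb=16 EeaaMmbb=8 eeAaMMBB=8 eeAaMMBb=16 eeAaMMbb=8 eeAaMmBB=8 eeAaMmBb=16 eeAaMmbb=8 eeaaMMBB=8 eeaaMMBb=16 eeaaMMbb=8 eeaaMmBB=8 eeaaMmBb=16 eeaaMmbb=8
EeAaMmBB hits 8/256; gcd=8; 8÷8/256÷8 = 1/32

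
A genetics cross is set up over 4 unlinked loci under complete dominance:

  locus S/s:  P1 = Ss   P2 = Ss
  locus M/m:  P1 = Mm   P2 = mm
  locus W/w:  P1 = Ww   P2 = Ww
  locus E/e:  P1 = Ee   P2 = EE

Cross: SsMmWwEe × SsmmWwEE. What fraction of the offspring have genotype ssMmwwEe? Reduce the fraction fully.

SsMmWwEe gametes: SMWE×1, SMWe×1, SMwE×1, SMwe×1, SmWE×1, SmWe×1, SmwE×1, Smwe×1, sMWE×1, sMWe×1, sMwE×1, sMwe×1, smWE×1, smWe×1, smwE×1, smwe×1
SsmmWwEE gametes: SmWE×4, SmwE×4, smWE×4, smwE×4
SsMmWwEe×SsmmWwEE grid (16·16=256): SSMmWWEE=4 SSMmWWEe=4 SSMmWwEE=8 SSMmWwEe=8 SSMmwwEE=4 SSMmwwEe=4 SSmmWWEE=4 SSmmWWEe=4 SSmmWwEE=8 SSmmWwEe=8 SSmmwwEE=4 SSmmwwEe=4 SsMmWWEE=8 SsMmWWEe=8 SsMmWwEE=16 SsMmWwEe=16 SsMmwwEE=8 SsMmwwEe=8 SsmmWWEE=8 SsmmWWEe=8 SsmmWwEE=16 SsmmWwEe=16 SsmmwwEE=8 SsmmwwEe=8 ssMmWWEE=4 ssMmWWEe=4 ssMmWwEE=8 ssMmWwEe=8 ssMmwwEE=4 ssMmwwEe=4 ssmmWWEE=4 ssmmWWEe=4 ssmmWwEE=8 ssmmWwEe=8 ssmmwwEE=4 ssmmwwEe=4
ssMmwwEe hits 4/256; gcd=4; 4÷4/256÷4 = 1/64

P(ssMmwwEe) = 1/64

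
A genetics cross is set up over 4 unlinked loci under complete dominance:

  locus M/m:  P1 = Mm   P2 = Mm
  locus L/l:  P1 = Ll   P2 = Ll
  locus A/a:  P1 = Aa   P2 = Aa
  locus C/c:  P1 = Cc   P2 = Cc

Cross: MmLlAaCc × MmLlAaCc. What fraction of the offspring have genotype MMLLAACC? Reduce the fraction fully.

MmLlAaCc gametes: MLAC×1, MLAc×1, MLaC×1, MLac×1, MlAC×1, MlAc×1, MlaC×1, Mlac×1, mLAC×1, mLAc×1, mLaC×1, mLac×1, mlAC×1, mlAc×1, mlaC×1, mlac×1
MmLlAaCc gametes: MLAC×1, MLAc×1, MLaC×1, MLac×1, MlAC×1, MlAc×1, MlaC×1, Mlac×1, mLAC×1, mLAc×1, mLaC×1, mLac×1, mlAC×1, mlAc×1, mlaC×1, mlac×1
MmLlAaCc×MmLlAaCc grid (16·16=256): MMLLAACC=1 MMLLAACc=2 MMLLAAcc=1 MMLLAaCC=2 MMLLAaCc=4 MMLLAacc=2 MMLLaaCC=1 MMLLaaCc=2 MMLLaacc=1 MMLlAACC=2 MMLlAACc=4 MMLlAAcc=2 MMLlAaCC=4 MMLlAaCc=8 MMLlAacc=4 MMLlaaCC=2 MMLlaaCc=4 MMLlaacc=2 MMllAACC=1 MMllAACc=2 MMllAAcc=1 MMllAaCC=2 MMllAaCc=4 MMllAacc=2 MMllaaCC=1 MMllaaCc=2 MMllaacc=1 MmLLAACC=2 MmLLAACc=4 MmLLAAcc=2 MmLLAaCC=4 MmLLAaCc=8 MmLLAacc=4 MmLLaaCC=2 MmLLaaCc=4 MmLLaacc=2 MmLlAACC=4 MmLlAACc=8 MmLlAAcc=4 MmLlAaCC=8 MmLlAaCc=16 MmLlAacc=8 MmLlaaCC=4 MmLlaaCc=8 MmLlaacc=4 MmllAACC=2 MmllAACc=4 MmllAAcc=2 MmllAaCC=4 MmllAaCc=8 MmllAacc=4 MmllaaCC=2 MmllaaCc=4 Mmllaacc=2 mmLLAACC=1 mmLLAACc=2 mmLLAAcc=1 mmLLAaCC=2 mmLLAaCc=4 mmLLAacc=2 mmLLaaCC=1 mmLLaaCc=2 mmLLaacc=1 mmLlAACC=2 mmLlAACc=4 mmLlAAcc=2 mmLlAaCC=4 mmLlAaCc=8 mmLlAacc=4 mmLlaaCC=2 mmLlaaCc=4 mmLlaacc=2 mmllAACC=1 mmllAACc=2 mmllAAcc=1 mmllAaCC=2 mmllAaCc=4 mmllAacc=2 mmllaaCC=1 mmllaaCc=2 mmllaacc=1
MMLLAACC hits 1/256; gcd=1; 1÷1/256÷1 = 1/256

P(MMLLAACC) = 1/256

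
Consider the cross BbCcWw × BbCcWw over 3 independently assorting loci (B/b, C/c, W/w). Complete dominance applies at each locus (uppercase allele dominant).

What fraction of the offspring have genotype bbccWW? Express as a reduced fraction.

BbCcWw gametes: BCW×1, BCw×1, BcW×1, Bcw×1, bCW×1, bCw×1, bcW×1, bcw×1
BbCcWw gametes: BCW×1, BCw×1, BcW×1, Bcw×1, bCW×1, bCw×1, bcW×1, bcw×1
BbCcWw×BbCcWw grid (8·8=64): BBCCWW=1 BBCCWw=2 BBCCww=1 BBCcWW=2 BBCcWw=4 BBCcww=2 BBccWW=1 BBccWw=2 BBccww=1 BbCCWW=2 BbCCWw=4 BbCCww=2 BbCcWW=4 BbCcWw=8 BbCcww=4 BbccWW=2 BbccWw=4 Bbccww=2 bbCCWW=1 bbCCWw=2 bbCCww=1 bbCcWW=2 bbCcWw=4 bbCcww=2 bbccWW=1 bbccWw=2 bbccww=1
bbccWW hits 1/64; gcd=1; 1÷1/64÷1 = 1/64

P(bbccWW) = 1/64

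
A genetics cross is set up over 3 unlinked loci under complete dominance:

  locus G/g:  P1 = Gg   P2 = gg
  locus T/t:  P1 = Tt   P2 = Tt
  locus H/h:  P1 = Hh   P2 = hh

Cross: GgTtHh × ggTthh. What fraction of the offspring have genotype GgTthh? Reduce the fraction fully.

P(GgTthh) = 1/8

GgTtHh gametes: GTH×1, GTh×1, GtH×1, Gth×1, gTH×1, gTh×1, gtH×1, gth×1
ggTthh gametes: gTh×4, gth×4
GgTtHh×ggTthh grid (8·8=64): GgTTHh=4 GgTThh=4 GgTtHh=8 GgTthh=8 GgttHh=4 Ggtthh=4 ggTTHh=4 ggTThh=4 ggTtHh=8 ggTthh=8 ggttHh=4 ggtthh=4
GgTthh hits 8/64; gcd=8; 8÷8/64÷8 = 1/8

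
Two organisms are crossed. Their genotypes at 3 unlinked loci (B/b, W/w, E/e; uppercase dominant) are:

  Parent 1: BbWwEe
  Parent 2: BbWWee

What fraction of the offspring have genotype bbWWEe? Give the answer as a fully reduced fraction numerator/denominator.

BbWwEe gametes: BWE×1, BWe×1, BwE×1, Bwe×1, bWE×1, bWe×1, bwE×1, bwe×1
BbWWee gametes: BWe×4, bWe×4
BbWwEe×BbWWee grid (8·8=64): BBWWEe=4 BBWWee=4 BBWwEe=4 BBWwee=4 BbWWEe=8 BbWWee=8 BbWwEe=8 BbWwee=8 bbWWEe=4 bbWWee=4 bbWwEe=4 bbWwee=4
bbWWEe hits 4/64; gcd=4; 4÷4/64÷4 = 1/16

P(bbWWEe) = 1/16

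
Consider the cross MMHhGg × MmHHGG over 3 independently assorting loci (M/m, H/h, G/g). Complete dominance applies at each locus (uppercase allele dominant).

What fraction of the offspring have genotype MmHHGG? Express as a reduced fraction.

MMHhGg gametes: MHG×2, MHg×2, MhG×2, Mhg×2
MmHHGG gametes: MHG×4, mHG×4
MMHhGg×MmHHGG grid (8·8=64): MMHHGG=8 MMHHGg=8 MMHhGG=8 MMHhGg=8 MmHHGG=8 MmHHGg=8 MmHhGG=8 MmHhGg=8
MmHHGG hits 8/64; gcd=8; 8÷8/64÷8 = 1/8

P(MmHHGG) = 1/8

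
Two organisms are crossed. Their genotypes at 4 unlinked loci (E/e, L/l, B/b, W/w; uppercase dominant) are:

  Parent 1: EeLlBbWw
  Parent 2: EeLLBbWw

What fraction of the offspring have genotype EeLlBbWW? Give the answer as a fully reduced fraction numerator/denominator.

EeLlBbWw gametes: ELBW×1, ELBw×1, ELbW×1, ELbw×1, ElBW×1, ElBw×1, ElbW×1, Elbw×1, eLBW×1, eLBw×1, eLbW×1, eLbw×1, elBW×1, elBw×1, elbW×1, elbw×1
EeLLBbWw gametes: ELBW×2, ELBw×2, ELbW×2, ELbw×2, eLBW×2, eLBw×2, eLbW×2, eLbw×2
EeLlBbWw×EeLLBbWw grid (16·16=256): EELLBBWW=2 EELLBBWw=4 EELLBBww=2 EELLBbWW=4 EELLBbWw=8 EELLBbww=4 EELLbbWW=2 EELLbbWw=4 EELLbbww=2 EELlBBWW=2 EELlBBWw=4 EELlBBww=2 EELlBbWW=4 EELlBbWw=8 EELlBbww=4 EELlbbWW=2 EELlbbWw=4 EELlbbww=2 EeLLBBWW=4 EeLLBBWw=8 EeLLBBww=4 EeLLBbWW=8 EeLLBbWw=16 EeLLBbww=8 EeLLbbWW=4 EeLLbbWw=8 EeLLbbww=4 EeLlBBWW=4 EeLlBBWw=8 EeLlBBww=4 EeLlBbWW=8 EeLlBbWw=16 EeLlBbww=8 EeLlbbWW=4 EeLlbbWw=8 EeLlbbww=4 eeLLBBWW=2 eeLLBBWw=4 eeLLBBww=2 eeLLBbWW=4 eeLLBbWw=8 eeLLBbww=4 eeLLbbWW=2 eeLLbbWw=4 eeLLbbww=2 eeLlBBWW=2 eeLlBBWw=4 eeLlBBww=2 eeLlBbWW=4 eeLlBbWw=8 eeLlBbww=4 eeLlbbWW=2 eeLlbbWw=4 eeLlbbww=2
EeLlBbWW hits 8/256; gcd=8; 8÷8/256÷8 = 1/32

P(EeLlBbWW) = 1/32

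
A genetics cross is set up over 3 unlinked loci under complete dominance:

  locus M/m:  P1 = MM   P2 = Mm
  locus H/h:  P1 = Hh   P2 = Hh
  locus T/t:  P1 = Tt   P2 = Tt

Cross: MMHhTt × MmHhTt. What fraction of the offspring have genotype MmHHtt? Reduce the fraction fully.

MMHhTt gametes: MHT×2, MHt×2, MhT×2, Mht×2
MmHhTt gametes: MHT×1, MHt×1, MhT×1, Mht×1, mHT×1, mHt×1, mhT×1, mht×1
MMHhTt×MmHhTt grid (8·8=64): MMHHTT=2 MMHHTt=4 MMHHtt=2 MMHhTT=4 MMHhTt=8 MMHhtt=4 MMhhTT=2 MMhhTt=4 MMhhtt=2 MmHHTT=2 MmHHTt=4 MmHHtt=2 MmHhTT=4 MmHhTt=8 MmHhtt=4 MmhhTT=2 MmhhTt=4 Mmhhtt=2
MmHHtt hits 2/64; gcd=2; 2÷2/64÷2 = 1/32

P(MmHHtt) = 1/32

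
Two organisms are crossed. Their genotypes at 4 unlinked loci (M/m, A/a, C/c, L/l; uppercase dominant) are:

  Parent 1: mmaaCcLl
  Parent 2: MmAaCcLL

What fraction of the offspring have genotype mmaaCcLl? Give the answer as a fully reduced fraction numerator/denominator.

mmaaCcLl gametes: maCL×4, maCl×4, macL×4, macl×4
MmAaCcLL gametes: MACL×2, MAcL×2, MaCL×2, MacL×2, mACL×2, mAcL×2, maCL×2, macL×2
mmaaCcLl×MmAaCcLL grid (16·16=256): MmAaCCLL=8 MmAaCCLl=8 MmAaCcLL=16 MmAaCcLl=16 MmAaccLL=8 MmAaccLl=8 MmaaCCLL=8 MmaaCCLl=8 MmaaCcLL=16 MmaaCcLl=16 MmaaccLL=8 MmaaccLl=8 mmAaCCLL=8 mmAaCCLl=8 mmAaCcLL=16 mmAaCcLl=16 mmAaccLL=8 mmAaccLl=8 mmaaCCLL=8 mmaaCCLl=8 mmaaCcLL=16 mmaaCcLl=16 mmaaccLL=8 mmaaccLl=8
mmaaCcLl hits 16/256; gcd=16; 16÷16/256÷16 = 1/16

P(mmaaCcLl) = 1/16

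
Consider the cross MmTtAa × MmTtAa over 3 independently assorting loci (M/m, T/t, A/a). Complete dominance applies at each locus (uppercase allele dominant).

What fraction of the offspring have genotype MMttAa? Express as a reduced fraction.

MmTtAa gametes: MTA×1, MTa×1, MtA×1, Mta×1, mTA×1, mTa×1, mtA×1, mta×1
MmTtAa gametes: MTA×1, MTa×1, MtA×1, Mta×1, mTA×1, mTa×1, mtA×1, mta×1
MmTtAa×MmTtAa grid (8·8=64): MMTTAA=1 MMTTAa=2 MMTTaa=1 MMTtAA=2 MMTtAa=4 MMTtaa=2 MMttAA=1 MMttAa=2 MMttaa=1 MmTTAA=2 MmTTAa=4 MmTTaa=2 MmTtAA=4 MmTtAa=8 MmTtaa=4 MmttAA=2 MmttAa=4 Mmttaa=2 mmTTAA=1 mmTTAa=2 mmTTaa=1 mmTtAA=2 mmTtAa=4 mmTtaa=2 mmttAA=1 mmttAa=2 mmttaa=1
MMttAa hits 2/64; gcd=2; 2÷2/64÷2 = 1/32

P(MMttAa) = 1/32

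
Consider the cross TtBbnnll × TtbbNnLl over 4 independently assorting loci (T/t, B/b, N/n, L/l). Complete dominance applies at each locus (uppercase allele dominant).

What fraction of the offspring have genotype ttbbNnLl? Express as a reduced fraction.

P(ttbbNnLl) = 1/32

TtBbnnll gametes: TBnl×4, Tbnl×4, tBnl×4, tbnl×4
TtbbNnLl gametes: TbNL×2, TbNl×2, TbnL×2, Tbnl×2, tbNL×2, tbNl×2, tbnL×2, tbnl×2
TtBbnnll×TtbbNnLl grid (16·16=256): TTBbNnLl=8 TTBbNnll=8 TTBbnnLl=8 TTBbnnll=8 TTbbNnLl=8 TTbbNnll=8 TTbbnnLl=8 TTbbnnll=8 TtBbNnLl=16 TtBbNnll=16 TtBbnnLl=16 TtBbnnll=16 TtbbNnLl=16 TtbbNnll=16 TtbbnnLl=16 Ttbbnnll=16 ttBbNnLl=8 ttBbNnll=8 ttBbnnLl=8 ttBbnnll=8 ttbbNnLl=8 ttbbNnll=8 ttbbnnLl=8 ttbbnnll=8
ttbbNnLl hits 8/256; gcd=8; 8÷8/256÷8 = 1/32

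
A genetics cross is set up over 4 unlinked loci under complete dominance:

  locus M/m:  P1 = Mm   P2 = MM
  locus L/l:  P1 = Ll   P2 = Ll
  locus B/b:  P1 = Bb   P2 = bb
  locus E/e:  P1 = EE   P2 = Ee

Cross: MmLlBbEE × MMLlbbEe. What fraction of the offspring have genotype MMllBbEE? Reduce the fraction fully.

P(MMllBbEE) = 1/32

MmLlBbEE gametes: MLBE×2, MLbE×2, MlBE×2, MlbE×2, mLBE×2, mLbE×2, mlBE×2, mlbE×2
MMLlbbEe gametes: MLbE×4, MLbe×4, MlbE×4, Mlbe×4
MmLlBbEE×MMLlbbEe grid (16·16=256): MMLLBbEE=8 MMLLBbEe=8 MMLLbbEE=8 MMLLbbEe=8 MMLlBbEE=16 MMLlBbEe=16 MMLlbbEE=16 MMLlbbEe=16 MMllBbEE=8 MMllBbEe=8 MMllbbEE=8 MMllbbEe=8 MmLLBbEE=8 MmLLBbEe=8 MmLLbbEE=8 MmLLbbEe=8 MmLlBbEE=16 MmLlBbEe=16 MmLlbbEE=16 MmLlbbEe=16 MmllBbEE=8 MmllBbEe=8 MmllbbEE=8 MmllbbEe=8
MMllBbEE hits 8/256; gcd=8; 8÷8/256÷8 = 1/32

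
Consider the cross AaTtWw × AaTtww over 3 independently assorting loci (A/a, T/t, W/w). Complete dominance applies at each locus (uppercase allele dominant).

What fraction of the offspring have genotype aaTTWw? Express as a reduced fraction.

P(aaTTWw) = 1/32

AaTtWw gametes: ATW×1, ATw×1, AtW×1, Atw×1, aTW×1, aTw×1, atW×1, atw×1
AaTtww gametes: ATw×2, Atw×2, aTw×2, atw×2
AaTtWw×AaTtww grid (8·8=64): AATTWw=2 AATTww=2 AATtWw=4 AATtww=4 AAttWw=2 AAttww=2 AaTTWw=4 AaTTww=4 AaTtWw=8 AaTtww=8 AattWw=4 Aattww=4 aaTTWw=2 aaTTww=2 aaTtWw=4 aaTtww=4 aattWw=2 aattww=2
aaTTWw hits 2/64; gcd=2; 2÷2/64÷2 = 1/32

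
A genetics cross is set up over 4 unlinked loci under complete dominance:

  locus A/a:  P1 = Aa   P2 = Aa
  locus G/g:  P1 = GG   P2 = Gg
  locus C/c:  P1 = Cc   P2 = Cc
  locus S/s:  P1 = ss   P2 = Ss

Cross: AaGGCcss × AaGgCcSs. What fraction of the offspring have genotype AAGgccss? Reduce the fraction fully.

P(AAGgccss) = 1/64

AaGGCcss gametes: AGCs×4, AGcs×4, aGCs×4, aGcs×4
AaGgCcSs gametes: AGCS×1, AGCs×1, AGcS×1, AGcs×1, AgCS×1, AgCs×1, AgcS×1, Agcs×1, aGCS×1, aGCs×1, aGcS×1, aGcs×1, agCS×1, agCs×1, agcS×1, agcs×1
AaGGCcss×AaGgCcSs grid (16·16=256): AAGGCCSs=4 AAGGCCss=4 AAGGCcSs=8 AAGGCcss=8 AAGGccSs=4 AAGGccss=4 AAGgCCSs=4 AAGgCCss=4 AAGgCcSs=8 AAGgCcss=8 AAGgccSs=4 AAGgccss=4 AaGGCCSs=8 AaGGCCss=8 AaGGCcSs=16 AaGGCcss=16 AaGGccSs=8 AaGGccss=8 AaGgCCSs=8 AaGgCCss=8 AaGgCcSs=16 AaGgCcss=16 AaGgccSs=8 AaGgccss=8 aaGGCCSs=4 aaGGCCss=4 aaGGCcSs=8 aaGGCcss=8 aaGGccSs=4 aaGGccss=4 aaGgCCSs=4 aaGgCCss=4 aaGgCcSs=8 aaGgCcss=8 aaGgccSs=4 aaGgccss=4
AAGgccss hits 4/256; gcd=4; 4÷4/256÷4 = 1/64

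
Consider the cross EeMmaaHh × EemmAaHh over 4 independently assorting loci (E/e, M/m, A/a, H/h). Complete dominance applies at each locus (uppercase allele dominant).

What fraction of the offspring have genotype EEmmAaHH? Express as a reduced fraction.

P(EEmmAaHH) = 1/64

EeMmaaHh gametes: EMaH×2, EMah×2, EmaH×2, Emah×2, eMaH×2, eMah×2, emaH×2, emah×2
EemmAaHh gametes: EmAH×2, EmAh×2, EmaH×2, Emah×2, emAH×2, emAh×2, emaH×2, emah×2
EeMmaaHh×EemmAaHh grid (16·16=256): EEMmAaHH=4 EEMmAaHh=8 EEMmAahh=4 EEMmaaHH=4 EEMmaaHh=8 EEMmaahh=4 EEmmAaHH=4 EEmmAaHh=8 EEmmAahh=4 EEmmaaHH=4 EEmmaaHh=8 EEmmaahh=4 EeMmAaHH=8 EeMmAaHh=16 EeMmAahh=8 EeMmaaHH=8 EeMmaaHh=16 EeMmaahh=8 EemmAaHH=8 EemmAaHh=16 EemmAahh=8 EemmaaHH=8 EemmaaHh=16 Eemmaahh=8 eeMmAaHH=4 eeMmAaHh=8 eeMmAahh=4 eeMmaaHH=4 eeMmaaHh=8 eeMmaahh=4 eemmAaHH=4 eemmAaHh=8 eemmAahh=4 eemmaaHH=4 eemmaaHh=8 eemmaahh=4
EEmmAaHH hits 4/256; gcd=4; 4÷4/256÷4 = 1/64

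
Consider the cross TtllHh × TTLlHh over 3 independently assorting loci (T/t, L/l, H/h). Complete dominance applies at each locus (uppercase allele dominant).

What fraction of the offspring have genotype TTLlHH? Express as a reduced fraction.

P(TTLlHH) = 1/16

TtllHh gametes: TlH×2, Tlh×2, tlH×2, tlh×2
TTLlHh gametes: TLH×2, TLh×2, TlH×2, Tlh×2
TtllHh×TTLlHh grid (8·8=64): TTLlHH=4 TTLlHh=8 TTLlhh=4 TTllHH=4 TTllHh=8 TTllhh=4 TtLlHH=4 TtLlHh=8 TtLlhh=4 TtllHH=4 TtllHh=8 Ttllhh=4
TTLlHH hits 4/64; gcd=4; 4÷4/64÷4 = 1/16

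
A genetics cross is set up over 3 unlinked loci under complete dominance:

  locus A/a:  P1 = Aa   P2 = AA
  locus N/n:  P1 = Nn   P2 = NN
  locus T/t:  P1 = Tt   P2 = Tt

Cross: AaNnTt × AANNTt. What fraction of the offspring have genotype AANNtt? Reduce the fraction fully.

P(AANNtt) = 1/16

AaNnTt gametes: ANT×1, ANt×1, AnT×1, Ant×1, aNT×1, aNt×1, anT×1, ant×1
AANNTt gametes: ANT×4, ANt×4
AaNnTt×AANNTt grid (8·8=64): AANNTT=4 AANNTt=8 AANNtt=4 AANnTT=4 AANnTt=8 AANntt=4 AaNNTT=4 AaNNTt=8 AaNNtt=4 AaNnTT=4 AaNnTt=8 AaNntt=4
AANNtt hits 4/64; gcd=4; 4÷4/64÷4 = 1/16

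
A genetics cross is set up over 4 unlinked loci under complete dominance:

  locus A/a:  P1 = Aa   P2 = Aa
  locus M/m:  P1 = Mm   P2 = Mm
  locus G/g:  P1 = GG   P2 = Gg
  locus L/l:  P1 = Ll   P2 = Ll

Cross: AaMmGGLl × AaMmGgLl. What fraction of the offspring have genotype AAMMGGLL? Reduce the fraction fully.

AaMmGGLl gametes: AMGL×2, AMGl×2, AmGL×2, AmGl×2, aMGL×2, aMGl×2, amGL×2, amGl×2
AaMmGgLl gametes: AMGL×1, AMGl×1, AMgL×1, AMgl×1, AmGL×1, AmGl×1, AmgL×1, Amgl×1, aMGL×1, aMGl×1, aMgL×1, aMgl×1, amGL×1, amGl×1, amgL×1, amgl×1
AaMmGGLl×AaMmGgLl grid (16·16=256): AAMMGGLL=2 AAMMGGLl=4 AAMMGGll=2 AAMMGgLL=2 AAMMGgLl=4 AAMMGgll=2 AAMmGGLL=4 AAMmGGLl=8 AAMmGGll=4 AAMmGgLL=4 AAMmGgLl=8 AAMmGgll=4 AAmmGGLL=2 AAmmGGLl=4 AAmmGGll=2 AAmmGgLL=2 AAmmGgLl=4 AAmmGgll=2 AaMMGGLL=4 AaMMGGLl=8 AaMMGGll=4 AaMMGgLL=4 AaMMGgLl=8 AaMMGgll=4 AaMmGGLL=8 AaMmGGLl=16 AaMmGGll=8 AaMmGgLL=8 AaMmGgLl=16 AaMmGgll=8 AammGGLL=4 AammGGLl=8 AammGGll=4 AammGgLL=4 AammGgLl=8 AammGgll=4 aaMMGGLL=2 aaMMGGLl=4 aaMMGGll=2 aaMMGgLL=2 aaMMGgLl=4 aaMMGgll=2 aaMmGGLL=4 aaMmGGLl=8 aaMmGGll=4 aaMmGgLL=4 aaMmGgLl=8 aaMmGgll=4 aammGGLL=2 aammGGLl=4 aammGGll=2 aammGgLL=2 aammGgLl=4 aammGgll=2
AAMMGGLL hits 2/256; gcd=2; 2÷2/256÷2 = 1/128

P(AAMMGGLL) = 1/128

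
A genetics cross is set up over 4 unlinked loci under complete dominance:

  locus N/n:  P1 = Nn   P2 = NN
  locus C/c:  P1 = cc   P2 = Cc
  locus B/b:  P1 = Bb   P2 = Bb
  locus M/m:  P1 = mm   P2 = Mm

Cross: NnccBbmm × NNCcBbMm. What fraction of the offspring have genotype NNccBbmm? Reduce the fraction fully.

P(NNccBbmm) = 1/16

NnccBbmm gametes: NcBm×4, Ncbm×4, ncBm×4, ncbm×4
NNCcBbMm gametes: NCBM×2, NCBm×2, NCbM×2, NCbm×2, NcBM×2, NcBm×2, NcbM×2, Ncbm×2
NnccBbmm×NNCcBbMm grid (16·16=256): NNCcBBMm=8 NNCcBBmm=8 NNCcBbMm=16 NNCcBbmm=16 NNCcbbMm=8 NNCcbbmm=8 NNccBBMm=8 NNccBBmm=8 NNccBbMm=16 NNccBbmm=16 NNccbbMm=8 NNccbbmm=8 NnCcBBMm=8 NnCcBBmm=8 NnCcBbMm=16 NnCcBbmm=16 NnCcbbMm=8 NnCcbbmm=8 NnccBBMm=8 NnccBBmm=8 NnccBbMm=16 NnccBbmm=16 NnccbbMm=8 Nnccbbmm=8
NNccBbmm hits 16/256; gcd=16; 16÷16/256÷16 = 1/16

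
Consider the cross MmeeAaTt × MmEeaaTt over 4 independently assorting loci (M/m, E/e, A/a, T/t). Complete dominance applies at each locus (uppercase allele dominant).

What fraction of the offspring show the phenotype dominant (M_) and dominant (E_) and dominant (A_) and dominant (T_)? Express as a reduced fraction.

P(M_ E_ A_ T_) = 9/64

MmeeAaTt gametes: MeAT×2, MeAt×2, MeaT×2, Meat×2, meAT×2, meAt×2, meaT×2, meat×2
MmEeaaTt gametes: MEaT×2, MEat×2, MeaT×2, Meat×2, mEaT×2, mEat×2, meaT×2, meat×2
MmeeAaTt×MmEeaaTt grid (16·16=256): MMEeAaTT=4 MMEeAaTt=8 MMEeAatt=4 MMEeaaTT=4 MMEeaaTt=8 MMEeaatt=4 MMeeAaTT=4 MMeeAaTt=8 MMeeAatt=4 MMeeaaTT=4 MMeeaaTt=8 MMeeaatt=4 MmEeAaTT=8 MmEeAaTt=16 MmEeAatt=8 MmEeaaTT=8 MmEeaaTt=16 MmEeaatt=8 MmeeAaTT=8 MmeeAaTt=16 MmeeAatt=8 MmeeaaTT=8 MmeeaaTt=16 Mmeeaatt=8 mmEeAaTT=4 mmEeAaTt=8 mmEeAatt=4 mmEeaaTT=4 mmEeaaTt=8 mmEeaatt=4 mmeeAaTT=4 mmeeAaTt=8 mmeeAatt=4 mmeeaaTT=4 mmeeaaTt=8 mmeeaatt=4
M_ E_ A_ T_ hits 36/256; gcd=4; 36÷4/256÷4 = 9/64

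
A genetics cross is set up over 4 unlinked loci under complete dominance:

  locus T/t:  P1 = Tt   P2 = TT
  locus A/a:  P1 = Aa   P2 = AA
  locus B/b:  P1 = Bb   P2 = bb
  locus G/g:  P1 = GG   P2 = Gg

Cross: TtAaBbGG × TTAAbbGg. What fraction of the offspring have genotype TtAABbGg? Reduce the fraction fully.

TtAaBbGG gametes: TABG×2, TAbG×2, TaBG×2, TabG×2, tABG×2, tAbG×2, taBG×2, tabG×2
TTAAbbGg gametes: TAbG×8, TAbg×8
TtAaBbGG×TTAAbbGg grid (16·16=256): TTAABbGG=16 TTAABbGg=16 TTAAbbGG=16 TTAAbbGg=16 TTAaBbGG=16 TTAaBbGg=16 TTAabbGG=16 TTAabbGg=16 TtAABbGG=16 TtAABbGg=16 TtAAbbGG=16 TtAAbbGg=16 TtAaBbGG=16 TtAaBbGg=16 TtAabbGG=16 TtAabbGg=16
TtAABbGg hits 16/256; gcd=16; 16÷16/256÷16 = 1/16

P(TtAABbGg) = 1/16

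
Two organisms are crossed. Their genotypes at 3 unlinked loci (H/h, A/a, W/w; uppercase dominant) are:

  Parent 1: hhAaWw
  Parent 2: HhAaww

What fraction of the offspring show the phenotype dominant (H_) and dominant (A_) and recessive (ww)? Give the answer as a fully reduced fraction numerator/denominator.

hhAaWw gametes: hAW×2, hAw×2, haW×2, haw×2
HhAaww gametes: HAw×2, Haw×2, hAw×2, haw×2
hhAaWw×HhAaww grid (8·8=64): HhAAWw=4 HhAAww=4 HhAaWw=8 HhAaww=8 HhaaWw=4 Hhaaww=4 hhAAWw=4 hhAAww=4 hhAaWw=8 hhAaww=8 hhaaWw=4 hhaaww=4
H_ A_ ww hits 12/64; gcd=4; 12÷4/64÷4 = 3/16

P(H_ A_ ww) = 3/16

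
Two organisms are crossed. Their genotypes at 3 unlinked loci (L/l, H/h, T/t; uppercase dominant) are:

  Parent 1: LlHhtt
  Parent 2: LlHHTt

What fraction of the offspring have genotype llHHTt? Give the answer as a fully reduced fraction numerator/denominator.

P(llHHTt) = 1/16

LlHhtt gametes: LHt×2, Lht×2, lHt×2, lht×2
LlHHTt gametes: LHT×2, LHt×2, lHT×2, lHt×2
LlHhtt×LlHHTt grid (8·8=64): LLHHTt=4 LLHHtt=4 LLHhTt=4 LLHhtt=4 LlHHTt=8 LlHHtt=8 LlHhTt=8 LlHhtt=8 llHHTt=4 llHHtt=4 llHhTt=4 llHhtt=4
llHHTt hits 4/64; gcd=4; 4÷4/64÷4 = 1/16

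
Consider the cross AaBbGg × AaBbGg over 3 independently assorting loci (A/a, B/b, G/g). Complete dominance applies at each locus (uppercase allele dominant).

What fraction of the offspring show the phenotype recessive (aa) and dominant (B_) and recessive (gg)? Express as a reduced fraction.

P(aa B_ gg) = 3/64

AaBbGg gametes: ABG×1, ABg×1, AbG×1, Abg×1, aBG×1, aBg×1, abG×1, abg×1
AaBbGg gametes: ABG×1, ABg×1, AbG×1, Abg×1, aBG×1, aBg×1, abG×1, abg×1
AaBbGg×AaBbGg grid (8·8=64): AABBGG=1 AABBGg=2 AABBgg=1 AABbGG=2 AABbGg=4 AABbgg=2 AAbbGG=1 AAbbGg=2 AAbbgg=1 AaBBGG=2 AaBBGg=4 AaBBgg=2 AaBbGG=4 AaBbGg=8 AaBbgg=4 AabbGG=2 AabbGg=4 Aabbgg=2 aaBBGG=1 aaBBGg=2 aaBBgg=1 aaBbGG=2 aaBbGg=4 aaBbgg=2 aabbGG=1 aabbGg=2 aabbgg=1
aa B_ gg hits 3/64; gcd=1; 3÷1/64÷1 = 3/64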